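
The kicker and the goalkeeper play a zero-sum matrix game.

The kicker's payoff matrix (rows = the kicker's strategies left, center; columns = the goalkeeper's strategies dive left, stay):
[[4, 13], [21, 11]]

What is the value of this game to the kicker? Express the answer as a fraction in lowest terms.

Row minima are 4 and 11, so the kicker's maximin is 11; column maxima are 21 and 13, so the goalkeeper's minimax is 13. These differ, so the equilibrium is in mixed strategies.
Let the kicker play left with probability p. The goalkeeper is indifferent when 4p + 21(1−p) = 13p + 11(1−p), giving p = 10/19.
Let the goalkeeper play dive left with probability q. The kicker is indifferent when 4q + 13(1−q) = 21q + 11(1−q), giving q = 2/19.
The value is 4·(2/19) + (13)·(17/19) = 229/19.

229/19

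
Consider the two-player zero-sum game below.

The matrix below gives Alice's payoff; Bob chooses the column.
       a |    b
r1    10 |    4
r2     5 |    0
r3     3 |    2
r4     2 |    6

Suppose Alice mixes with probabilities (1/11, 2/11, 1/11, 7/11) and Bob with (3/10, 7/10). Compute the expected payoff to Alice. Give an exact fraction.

447/110

Against (3/10, 7/10), each row's expected payoff is r1: 29/5; r2: 3/2; r3: 23/10; r4: 24/5.
Taking the (1/11, 2/11, 1/11, 7/11)-weighted average: (1/11)·(29/5) + (2/11)·(3/2) + (1/11)·(23/10) + (7/11)·(24/5) = 447/110.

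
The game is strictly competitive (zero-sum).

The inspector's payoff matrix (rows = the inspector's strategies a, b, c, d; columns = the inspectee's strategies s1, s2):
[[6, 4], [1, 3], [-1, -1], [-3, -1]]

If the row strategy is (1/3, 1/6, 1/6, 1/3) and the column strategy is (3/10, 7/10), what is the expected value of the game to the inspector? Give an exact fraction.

Against (3/10, 7/10), each row's expected payoff is a: 23/5; b: 12/5; c: -1; d: -8/5.
Taking the (1/3, 1/6, 1/6, 1/3)-weighted average: (1/3)·(23/5) + (1/6)·(12/5) + (1/6)·(-1) + (1/3)·(-8/5) = 37/30.

37/30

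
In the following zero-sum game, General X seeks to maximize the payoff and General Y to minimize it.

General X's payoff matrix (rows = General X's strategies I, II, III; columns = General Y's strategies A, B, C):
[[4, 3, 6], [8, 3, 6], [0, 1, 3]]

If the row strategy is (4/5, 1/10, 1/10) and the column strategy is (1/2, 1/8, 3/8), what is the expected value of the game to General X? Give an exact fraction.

Against (1/2, 1/8, 3/8), each row's expected payoff is I: 37/8; II: 53/8; III: 5/4.
Taking the (4/5, 1/10, 1/10)-weighted average: (4/5)·(37/8) + (1/10)·(53/8) + (1/10)·(5/4) = 359/80.

359/80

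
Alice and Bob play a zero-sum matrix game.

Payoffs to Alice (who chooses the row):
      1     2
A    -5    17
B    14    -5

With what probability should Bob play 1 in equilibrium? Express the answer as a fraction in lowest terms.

Row minima are -5 and -5, so Alice's maximin is -5; column maxima are 14 and 17, so Bob's minimax is 14. These differ, so the equilibrium is in mixed strategies.
Let Bob play 1 with probability q. Alice is indifferent when −5q + 17(1−q) = 14q − 5(1−q), giving q = 22/41.

22/41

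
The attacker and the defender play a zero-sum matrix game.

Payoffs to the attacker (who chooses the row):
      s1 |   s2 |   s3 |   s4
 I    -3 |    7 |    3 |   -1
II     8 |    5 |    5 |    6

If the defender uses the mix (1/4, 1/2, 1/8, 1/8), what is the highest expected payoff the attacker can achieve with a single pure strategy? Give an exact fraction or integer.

47/8

I: (-3)·(1/4) + (7)·(1/2) + (3)·(1/8) + (-1)·(1/8) = 3.
II: (8)·(1/4) + (5)·(1/2) + (5)·(1/8) + (6)·(1/8) = 47/8.
The best pure response is II with expected payoff 47/8.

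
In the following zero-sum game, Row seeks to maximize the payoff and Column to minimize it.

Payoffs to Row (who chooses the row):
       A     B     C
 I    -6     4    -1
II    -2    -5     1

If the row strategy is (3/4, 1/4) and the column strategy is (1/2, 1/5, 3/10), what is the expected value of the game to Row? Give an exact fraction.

Against (1/2, 1/5, 3/10), each row's expected payoff is I: -5/2; II: -17/10.
Taking the (3/4, 1/4)-weighted average: (3/4)·(-5/2) + (1/4)·(-17/10) = -23/10.

-23/10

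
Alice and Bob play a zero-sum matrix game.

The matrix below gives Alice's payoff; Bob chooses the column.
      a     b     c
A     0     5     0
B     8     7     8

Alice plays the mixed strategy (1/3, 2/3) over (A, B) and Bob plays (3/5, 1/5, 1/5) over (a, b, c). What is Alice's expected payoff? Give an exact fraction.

Against (3/5, 1/5, 1/5), each row's expected payoff is A: 1; B: 39/5.
Taking the (1/3, 2/3)-weighted average: (1/3)·(1) + (2/3)·(39/5) = 83/15.

83/15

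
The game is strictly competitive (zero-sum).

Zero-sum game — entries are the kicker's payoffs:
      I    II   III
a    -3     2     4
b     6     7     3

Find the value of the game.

33/10

Column II is strictly dominated by I for the goalkeeper (it gives the kicker more in every row).
The remaining 2×2 game on (a, b) × (I, III) has no saddle point. Let the kicker play a with probability p; indifference gives −3p + 6(1−p) = 4p + 3(1−p), so p = 3/10.
Similarly the goalkeeper's optimal q on I is 1/10, and the value is -3·(1/10) + (4)·(9/10) = 33/10.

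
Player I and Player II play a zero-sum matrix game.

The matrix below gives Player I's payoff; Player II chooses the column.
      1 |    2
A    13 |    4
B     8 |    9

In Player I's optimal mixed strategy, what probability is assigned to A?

1/10

Row minima are 4 and 8, so Player I's maximin is 8; column maxima are 13 and 9, so Player II's minimax is 9. These differ, so the equilibrium is in mixed strategies.
Let Player I play A with probability p. Player II is indifferent when 13p + 8(1−p) = 4p + 9(1−p), giving p = 1/10.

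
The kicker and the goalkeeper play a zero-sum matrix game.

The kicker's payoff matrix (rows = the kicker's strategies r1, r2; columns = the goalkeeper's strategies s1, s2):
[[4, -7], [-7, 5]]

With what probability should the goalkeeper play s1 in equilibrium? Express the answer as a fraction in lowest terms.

Row minima are -7 and -7, so the kicker's maximin is -7; column maxima are 4 and 5, so the goalkeeper's minimax is 4. These differ, so the equilibrium is in mixed strategies.
Let the goalkeeper play s1 with probability q. The kicker is indifferent when 4q − 7(1−q) = −7q + 5(1−q), giving q = 12/23.

12/23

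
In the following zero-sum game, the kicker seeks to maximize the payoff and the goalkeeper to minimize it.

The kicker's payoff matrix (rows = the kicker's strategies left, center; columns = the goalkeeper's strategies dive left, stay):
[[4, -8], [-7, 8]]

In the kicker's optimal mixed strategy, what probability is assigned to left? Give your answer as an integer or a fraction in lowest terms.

5/9

Row minima are -8 and -7, so the kicker's maximin is -7; column maxima are 4 and 8, so the goalkeeper's minimax is 4. These differ, so the equilibrium is in mixed strategies.
Let the kicker play left with probability p. The goalkeeper is indifferent when 4p − 7(1−p) = −8p + 8(1−p), giving p = 5/9.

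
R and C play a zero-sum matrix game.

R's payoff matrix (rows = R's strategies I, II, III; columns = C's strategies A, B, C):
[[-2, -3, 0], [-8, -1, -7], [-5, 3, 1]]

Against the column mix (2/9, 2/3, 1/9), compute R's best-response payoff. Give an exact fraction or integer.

1

I: (-2)·(2/9) + (-3)·(2/3) + (0)·(1/9) = -22/9.
II: (-8)·(2/9) + (-1)·(2/3) + (-7)·(1/9) = -29/9.
III: (-5)·(2/9) + (3)·(2/3) + (1)·(1/9) = 1.
The best pure response is III with expected payoff 1.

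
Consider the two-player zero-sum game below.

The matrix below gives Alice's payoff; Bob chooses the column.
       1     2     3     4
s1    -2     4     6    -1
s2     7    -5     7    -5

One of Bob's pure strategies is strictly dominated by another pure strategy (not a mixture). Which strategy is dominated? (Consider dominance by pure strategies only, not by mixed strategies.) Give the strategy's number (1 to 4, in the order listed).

3

Bob prefers columns that give Alice less. Compare 3 with 2: 4 < 6, -5 < 7.
So 2 strictly dominates 3 for Bob; 3 is strictly dominated.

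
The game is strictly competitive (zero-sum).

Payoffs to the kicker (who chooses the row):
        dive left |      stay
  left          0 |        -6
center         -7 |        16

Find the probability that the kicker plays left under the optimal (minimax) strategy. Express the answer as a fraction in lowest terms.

23/29

Row minima are -6 and -7, so the kicker's maximin is -6; column maxima are 0 and 16, so the goalkeeper's minimax is 0. These differ, so the equilibrium is in mixed strategies.
Let the kicker play left with probability p. The goalkeeper is indifferent when −7(1−p) = −6p + 16(1−p), giving p = 23/29.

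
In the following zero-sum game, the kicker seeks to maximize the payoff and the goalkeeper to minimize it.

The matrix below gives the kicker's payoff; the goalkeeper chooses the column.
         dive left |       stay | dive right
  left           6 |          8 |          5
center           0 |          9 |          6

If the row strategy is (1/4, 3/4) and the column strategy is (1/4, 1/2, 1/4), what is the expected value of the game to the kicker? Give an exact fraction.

99/16

Against (1/4, 1/2, 1/4), each row's expected payoff is left: 27/4; center: 6.
Taking the (1/4, 3/4)-weighted average: (1/4)·(27/4) + (3/4)·(6) = 99/16.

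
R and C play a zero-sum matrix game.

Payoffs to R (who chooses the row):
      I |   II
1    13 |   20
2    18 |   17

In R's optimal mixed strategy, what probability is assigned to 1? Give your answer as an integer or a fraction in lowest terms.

Row minima are 13 and 17, so R's maximin is 17; column maxima are 18 and 20, so C's minimax is 18. These differ, so the equilibrium is in mixed strategies.
Let R play 1 with probability p. C is indifferent when 13p + 18(1−p) = 20p + 17(1−p), giving p = 1/8.

1/8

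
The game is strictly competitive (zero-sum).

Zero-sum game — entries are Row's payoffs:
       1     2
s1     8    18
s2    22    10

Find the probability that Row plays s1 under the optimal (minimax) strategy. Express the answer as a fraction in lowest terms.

6/11

Row minima are 8 and 10, so Row's maximin is 10; column maxima are 22 and 18, so Column's minimax is 18. These differ, so the equilibrium is in mixed strategies.
Let Row play s1 with probability p. Column is indifferent when 8p + 22(1−p) = 18p + 10(1−p), giving p = 6/11.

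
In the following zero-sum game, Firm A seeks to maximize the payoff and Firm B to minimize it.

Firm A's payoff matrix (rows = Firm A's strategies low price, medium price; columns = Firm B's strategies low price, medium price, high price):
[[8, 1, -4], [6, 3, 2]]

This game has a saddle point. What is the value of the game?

2

Row minima: -4, 2 → Firm A's maximin is 2.
Column maxima: 8, 3, 2 → Firm B's minimax is 2.
They coincide at (medium price, high price), so the value is 2.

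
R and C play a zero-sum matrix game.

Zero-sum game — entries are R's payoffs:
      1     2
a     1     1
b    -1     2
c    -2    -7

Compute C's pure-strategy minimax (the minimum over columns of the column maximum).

The worst case (largest entry) in each column is 1: 1, 2: 2.
The best (smallest) of these is 1.

1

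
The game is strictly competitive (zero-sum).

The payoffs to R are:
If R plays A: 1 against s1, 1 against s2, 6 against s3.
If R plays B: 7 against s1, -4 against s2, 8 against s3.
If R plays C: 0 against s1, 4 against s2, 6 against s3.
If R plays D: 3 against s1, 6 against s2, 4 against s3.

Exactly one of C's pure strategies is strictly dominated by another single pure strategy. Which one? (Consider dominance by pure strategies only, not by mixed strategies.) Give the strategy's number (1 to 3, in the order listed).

C prefers columns that give R less. Compare s3 with s1: 1 < 6, 7 < 8, 0 < 6, 3 < 4.
So s1 strictly dominates s3 for C; s3 is strictly dominated.

3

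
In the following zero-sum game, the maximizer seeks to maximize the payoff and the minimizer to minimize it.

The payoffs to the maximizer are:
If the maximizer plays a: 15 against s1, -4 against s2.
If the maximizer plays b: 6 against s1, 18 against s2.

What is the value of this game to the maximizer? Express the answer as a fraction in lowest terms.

294/31

Row minima are -4 and 6, so the maximizer's maximin is 6; column maxima are 15 and 18, so the minimizer's minimax is 15. These differ, so the equilibrium is in mixed strategies.
Let the maximizer play a with probability p. The minimizer is indifferent when 15p + 6(1−p) = −4p + 18(1−p), giving p = 12/31.
Let the minimizer play s1 with probability q. The maximizer is indifferent when 15q − 4(1−q) = 6q + 18(1−q), giving q = 22/31.
The value is 15·(22/31) + (-4)·(9/31) = 294/31.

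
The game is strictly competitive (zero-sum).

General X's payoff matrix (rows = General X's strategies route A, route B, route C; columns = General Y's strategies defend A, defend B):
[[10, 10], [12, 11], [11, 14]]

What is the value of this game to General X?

47/4

Row route A is strictly dominated by row route C, so General X never plays it.
The remaining 2×2 game on (route B, route C) × (defend A, defend B) has no saddle point. Let General X play route B with probability p; indifference gives 12p + 11(1−p) = 11p + 14(1−p), so p = 3/4.
Similarly General Y's optimal q on defend A is 3/4, and the value is 12·(3/4) + (11)·(1/4) = 47/4.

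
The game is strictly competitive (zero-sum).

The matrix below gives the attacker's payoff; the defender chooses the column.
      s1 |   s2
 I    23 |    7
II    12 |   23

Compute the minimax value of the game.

445/27

Row minima are 7 and 12, so the attacker's maximin is 12; column maxima are 23 and 23, so the defender's minimax is 23. These differ, so the equilibrium is in mixed strategies.
Let the attacker play I with probability p. The defender is indifferent when 23p + 12(1−p) = 7p + 23(1−p), giving p = 11/27.
Let the defender play s1 with probability q. The attacker is indifferent when 23q + 7(1−q) = 12q + 23(1−q), giving q = 16/27.
The value is 23·(16/27) + (7)·(11/27) = 445/27.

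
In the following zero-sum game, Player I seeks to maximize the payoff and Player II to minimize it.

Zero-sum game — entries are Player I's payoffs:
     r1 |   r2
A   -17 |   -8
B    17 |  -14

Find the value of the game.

Row minima are -17 and -14, so Player I's maximin is -14; column maxima are 17 and -8, so Player II's minimax is -8. These differ, so the equilibrium is in mixed strategies.
Let Player I play A with probability p. Player II is indifferent when −17p + 17(1−p) = −8p − 14(1−p), giving p = 31/40.
Let Player II play r1 with probability q. Player I is indifferent when −17q − 8(1−q) = 17q − 14(1−q), giving q = 3/20.
The value is -17·(3/20) + (-8)·(17/20) = -187/20.

-187/20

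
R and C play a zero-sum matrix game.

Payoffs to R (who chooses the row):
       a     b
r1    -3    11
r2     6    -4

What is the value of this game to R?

Row minima are -3 and -4, so R's maximin is -3; column maxima are 6 and 11, so C's minimax is 6. These differ, so the equilibrium is in mixed strategies.
Let R play r1 with probability p. C is indifferent when −3p + 6(1−p) = 11p − 4(1−p), giving p = 5/12.
Let C play a with probability q. R is indifferent when −3q + 11(1−q) = 6q − 4(1−q), giving q = 5/8.
The value is -3·(5/8) + (11)·(3/8) = 9/4.

9/4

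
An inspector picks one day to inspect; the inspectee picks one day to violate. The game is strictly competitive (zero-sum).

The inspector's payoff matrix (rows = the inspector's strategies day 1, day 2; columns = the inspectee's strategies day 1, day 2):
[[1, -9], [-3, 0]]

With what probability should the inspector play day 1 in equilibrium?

3/13

Row minima are -9 and -3, so the inspector's maximin is -3; column maxima are 1 and 0, so the inspectee's minimax is 0. These differ, so the equilibrium is in mixed strategies.
Let the inspector play day 1 with probability p. The inspectee is indifferent when p − 3(1−p) = −9p, giving p = 3/13.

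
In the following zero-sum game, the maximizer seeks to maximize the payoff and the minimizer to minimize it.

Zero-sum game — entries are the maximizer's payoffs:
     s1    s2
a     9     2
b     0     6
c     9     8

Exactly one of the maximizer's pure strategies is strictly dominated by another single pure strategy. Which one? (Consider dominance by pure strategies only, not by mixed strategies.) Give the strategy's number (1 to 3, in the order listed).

2

Compare b with c: 9 > 0, 8 > 6.
So c strictly dominates b for the maximizer; b is strictly dominated.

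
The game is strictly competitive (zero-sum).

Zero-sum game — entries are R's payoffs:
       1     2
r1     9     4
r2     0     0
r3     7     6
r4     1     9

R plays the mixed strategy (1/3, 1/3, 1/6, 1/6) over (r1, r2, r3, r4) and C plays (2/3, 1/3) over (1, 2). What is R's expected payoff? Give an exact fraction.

Against (2/3, 1/3), each row's expected payoff is r1: 22/3; r2: 0; r3: 20/3; r4: 11/3.
Taking the (1/3, 1/3, 1/6, 1/6)-weighted average: (1/3)·(22/3) + (1/3)·(0) + (1/6)·(20/3) + (1/6)·(11/3) = 25/6.

25/6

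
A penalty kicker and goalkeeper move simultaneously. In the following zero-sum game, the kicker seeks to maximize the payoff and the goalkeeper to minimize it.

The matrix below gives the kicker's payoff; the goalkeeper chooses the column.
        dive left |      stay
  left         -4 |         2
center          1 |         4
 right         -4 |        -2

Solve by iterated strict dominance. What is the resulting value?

Column stay is strictly dominated by dive left for the goalkeeper (-4<2, 1<4, -4<-2); eliminate stay.
Row right is strictly dominated by row center (1>-4); eliminate right.
Row left is strictly dominated by row center (1>-4); eliminate left.
Only (center, dive left) remains, with payoff 1.

1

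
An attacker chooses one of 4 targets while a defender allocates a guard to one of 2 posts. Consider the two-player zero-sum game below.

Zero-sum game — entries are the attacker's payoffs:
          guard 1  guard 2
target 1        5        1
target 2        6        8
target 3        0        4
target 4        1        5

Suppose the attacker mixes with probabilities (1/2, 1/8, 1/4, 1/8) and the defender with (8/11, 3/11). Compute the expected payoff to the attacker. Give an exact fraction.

291/88

Against (8/11, 3/11), each row's expected payoff is target 1: 43/11; target 2: 72/11; target 3: 12/11; target 4: 23/11.
Taking the (1/2, 1/8, 1/4, 1/8)-weighted average: (1/2)·(43/11) + (1/8)·(72/11) + (1/4)·(12/11) + (1/8)·(23/11) = 291/88.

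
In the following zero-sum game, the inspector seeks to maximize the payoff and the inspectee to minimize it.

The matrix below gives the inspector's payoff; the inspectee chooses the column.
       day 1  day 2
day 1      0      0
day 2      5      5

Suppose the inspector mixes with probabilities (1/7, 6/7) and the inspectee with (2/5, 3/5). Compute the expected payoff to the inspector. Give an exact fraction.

30/7

Against (2/5, 3/5), each row's expected payoff is day 1: 0; day 2: 5.
Taking the (1/7, 6/7)-weighted average: (1/7)·(0) + (6/7)·(5) = 30/7.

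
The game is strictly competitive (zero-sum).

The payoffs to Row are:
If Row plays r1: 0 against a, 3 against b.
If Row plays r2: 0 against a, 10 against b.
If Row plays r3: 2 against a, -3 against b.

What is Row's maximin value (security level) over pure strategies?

0

The worst-case payoff for each row is r1: 0, r2: 0, r3: -3.
The best of these is 0.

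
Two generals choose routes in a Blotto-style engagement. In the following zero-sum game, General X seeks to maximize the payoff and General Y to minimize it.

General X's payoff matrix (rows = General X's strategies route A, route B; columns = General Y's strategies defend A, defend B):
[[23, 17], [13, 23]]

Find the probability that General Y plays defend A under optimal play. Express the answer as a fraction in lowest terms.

3/8

Row minima are 17 and 13, so General X's maximin is 17; column maxima are 23 and 23, so General Y's minimax is 23. These differ, so the equilibrium is in mixed strategies.
Let General Y play defend A with probability q. General X is indifferent when 23q + 17(1−q) = 13q + 23(1−q), giving q = 3/8.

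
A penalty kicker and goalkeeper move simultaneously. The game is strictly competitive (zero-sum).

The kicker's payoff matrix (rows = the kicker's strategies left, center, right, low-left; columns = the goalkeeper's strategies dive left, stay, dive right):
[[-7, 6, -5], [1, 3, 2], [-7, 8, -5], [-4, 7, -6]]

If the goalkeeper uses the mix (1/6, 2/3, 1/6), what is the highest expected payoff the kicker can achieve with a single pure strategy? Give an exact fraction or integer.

10/3

left: (-7)·(1/6) + (6)·(2/3) + (-5)·(1/6) = 2.
center: (1)·(1/6) + (3)·(2/3) + (2)·(1/6) = 5/2.
right: (-7)·(1/6) + (8)·(2/3) + (-5)·(1/6) = 10/3.
low-left: (-4)·(1/6) + (7)·(2/3) + (-6)·(1/6) = 3.
The best pure response is right with expected payoff 10/3.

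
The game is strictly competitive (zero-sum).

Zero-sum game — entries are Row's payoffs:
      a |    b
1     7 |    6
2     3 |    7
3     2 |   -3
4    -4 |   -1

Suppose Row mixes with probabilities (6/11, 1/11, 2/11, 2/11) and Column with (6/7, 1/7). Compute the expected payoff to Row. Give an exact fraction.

281/77

Against (6/7, 1/7), each row's expected payoff is 1: 48/7; 2: 25/7; 3: 9/7; 4: -25/7.
Taking the (6/11, 1/11, 2/11, 2/11)-weighted average: (6/11)·(48/7) + (1/11)·(25/7) + (2/11)·(9/7) + (2/11)·(-25/7) = 281/77.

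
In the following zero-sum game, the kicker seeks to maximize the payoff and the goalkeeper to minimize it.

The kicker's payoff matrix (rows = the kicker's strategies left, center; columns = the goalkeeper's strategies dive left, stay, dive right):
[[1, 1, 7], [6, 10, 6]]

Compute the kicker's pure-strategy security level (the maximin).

The worst-case payoff for each row is left: 1, center: 6.
The best of these is 6.

6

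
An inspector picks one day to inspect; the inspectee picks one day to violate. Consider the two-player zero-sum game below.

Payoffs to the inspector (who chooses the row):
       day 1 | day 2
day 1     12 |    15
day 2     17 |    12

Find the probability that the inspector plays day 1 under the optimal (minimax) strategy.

Row minima are 12 and 12, so the inspector's maximin is 12; column maxima are 17 and 15, so the inspectee's minimax is 15. These differ, so the equilibrium is in mixed strategies.
Let the inspector play day 1 with probability p. The inspectee is indifferent when 12p + 17(1−p) = 15p + 12(1−p), giving p = 5/8.

5/8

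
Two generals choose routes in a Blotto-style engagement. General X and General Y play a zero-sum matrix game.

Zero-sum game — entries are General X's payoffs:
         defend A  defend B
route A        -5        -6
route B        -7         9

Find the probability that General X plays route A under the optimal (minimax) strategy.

16/17

Row minima are -6 and -7, so General X's maximin is -6; column maxima are -5 and 9, so General Y's minimax is -5. These differ, so the equilibrium is in mixed strategies.
Let General X play route A with probability p. General Y is indifferent when −5p − 7(1−p) = −6p + 9(1−p), giving p = 16/17.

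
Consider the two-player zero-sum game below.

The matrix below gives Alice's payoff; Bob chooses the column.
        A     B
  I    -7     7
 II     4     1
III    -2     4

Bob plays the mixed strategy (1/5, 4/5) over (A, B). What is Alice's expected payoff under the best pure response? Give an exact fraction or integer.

21/5

I: (-7)·(1/5) + (7)·(4/5) = 21/5.
II: (4)·(1/5) + (1)·(4/5) = 8/5.
III: (-2)·(1/5) + (4)·(4/5) = 14/5.
The best pure response is I with expected payoff 21/5.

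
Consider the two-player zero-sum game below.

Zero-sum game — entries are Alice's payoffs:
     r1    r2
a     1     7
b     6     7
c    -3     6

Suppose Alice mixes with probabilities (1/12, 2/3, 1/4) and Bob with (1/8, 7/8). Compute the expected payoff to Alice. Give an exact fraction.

Against (1/8, 7/8), each row's expected payoff is a: 25/4; b: 55/8; c: 39/8.
Taking the (1/12, 2/3, 1/4)-weighted average: (1/12)·(25/4) + (2/3)·(55/8) + (1/4)·(39/8) = 607/96.

607/96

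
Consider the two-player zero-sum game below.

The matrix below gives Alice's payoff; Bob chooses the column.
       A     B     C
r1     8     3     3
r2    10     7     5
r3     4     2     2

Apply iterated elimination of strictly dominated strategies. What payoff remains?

5

Column A is strictly dominated by B for Bob (3<8, 7<10, 2<4); eliminate A.
Row r3 is strictly dominated by row r1 (3>2, 3>2); eliminate r3.
Row r1 is strictly dominated by row r2 (7>3, 5>3); eliminate r1.
Column B is strictly dominated by C for Bob (5<7); eliminate B.
Only (r2, C) remains, with payoff 5.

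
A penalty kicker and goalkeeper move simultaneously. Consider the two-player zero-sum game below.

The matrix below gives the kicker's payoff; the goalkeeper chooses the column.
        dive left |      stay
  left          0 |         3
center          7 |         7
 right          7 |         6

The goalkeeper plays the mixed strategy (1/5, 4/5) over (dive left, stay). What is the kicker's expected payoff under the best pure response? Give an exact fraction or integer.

7

left: (0)·(1/5) + (3)·(4/5) = 12/5.
center: (7)·(1/5) + (7)·(4/5) = 7.
right: (7)·(1/5) + (6)·(4/5) = 31/5.
The best pure response is center with expected payoff 7.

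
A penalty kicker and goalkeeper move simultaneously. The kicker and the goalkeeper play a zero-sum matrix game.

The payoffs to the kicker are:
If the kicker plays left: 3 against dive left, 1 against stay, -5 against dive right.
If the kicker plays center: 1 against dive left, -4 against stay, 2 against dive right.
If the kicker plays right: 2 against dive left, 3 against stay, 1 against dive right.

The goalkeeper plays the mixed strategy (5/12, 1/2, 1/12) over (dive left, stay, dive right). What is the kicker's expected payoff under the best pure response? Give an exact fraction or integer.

29/12

left: (3)·(5/12) + (1)·(1/2) + (-5)·(1/12) = 4/3.
center: (1)·(5/12) + (-4)·(1/2) + (2)·(1/12) = -17/12.
right: (2)·(5/12) + (3)·(1/2) + (1)·(1/12) = 29/12.
The best pure response is right with expected payoff 29/12.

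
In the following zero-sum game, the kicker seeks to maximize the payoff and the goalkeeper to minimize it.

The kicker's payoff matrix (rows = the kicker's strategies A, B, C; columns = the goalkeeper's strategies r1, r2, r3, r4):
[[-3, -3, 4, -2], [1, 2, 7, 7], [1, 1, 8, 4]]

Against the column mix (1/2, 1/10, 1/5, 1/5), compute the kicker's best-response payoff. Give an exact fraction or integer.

7/2

A: (-3)·(1/2) + (-3)·(1/10) + (4)·(1/5) + (-2)·(1/5) = -7/5.
B: (1)·(1/2) + (2)·(1/10) + (7)·(1/5) + (7)·(1/5) = 7/2.
C: (1)·(1/2) + (1)·(1/10) + (8)·(1/5) + (4)·(1/5) = 3.
The best pure response is B with expected payoff 7/2.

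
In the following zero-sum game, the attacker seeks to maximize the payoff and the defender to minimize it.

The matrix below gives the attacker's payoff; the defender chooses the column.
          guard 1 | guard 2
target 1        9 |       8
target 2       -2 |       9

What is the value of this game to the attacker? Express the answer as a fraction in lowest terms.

Row minima are 8 and -2, so the attacker's maximin is 8; column maxima are 9 and 9, so the defender's minimax is 9. These differ, so the equilibrium is in mixed strategies.
Let the attacker play target 1 with probability p. The defender is indifferent when 9p − 2(1−p) = 8p + 9(1−p), giving p = 11/12.
Let the defender play guard 1 with probability q. The attacker is indifferent when 9q + 8(1−q) = −2q + 9(1−q), giving q = 1/12.
The value is 9·(1/12) + (8)·(11/12) = 97/12.

97/12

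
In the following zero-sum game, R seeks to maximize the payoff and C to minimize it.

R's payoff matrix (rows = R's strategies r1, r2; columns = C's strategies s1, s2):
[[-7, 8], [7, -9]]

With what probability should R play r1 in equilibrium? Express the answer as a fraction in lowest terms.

Row minima are -7 and -9, so R's maximin is -7; column maxima are 7 and 8, so C's minimax is 7. These differ, so the equilibrium is in mixed strategies.
Let R play r1 with probability p. C is indifferent when −7p + 7(1−p) = 8p − 9(1−p), giving p = 16/31.

16/31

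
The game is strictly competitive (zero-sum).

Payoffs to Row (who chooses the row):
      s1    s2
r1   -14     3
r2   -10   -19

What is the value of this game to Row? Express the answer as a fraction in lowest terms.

Row minima are -14 and -19, so Row's maximin is -14; column maxima are -10 and 3, so Column's minimax is -10. These differ, so the equilibrium is in mixed strategies.
Let Row play r1 with probability p. Column is indifferent when −14p − 10(1−p) = 3p − 19(1−p), giving p = 9/26.
Let Column play s1 with probability q. Row is indifferent when −14q + 3(1−q) = −10q − 19(1−q), giving q = 11/13.
The value is -14·(11/13) + (3)·(2/13) = -148/13.

-148/13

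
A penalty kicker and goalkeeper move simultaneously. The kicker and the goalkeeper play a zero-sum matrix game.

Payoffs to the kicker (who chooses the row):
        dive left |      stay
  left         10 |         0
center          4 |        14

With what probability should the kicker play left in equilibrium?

1/2

Row minima are 0 and 4, so the kicker's maximin is 4; column maxima are 10 and 14, so the goalkeeper's minimax is 10. These differ, so the equilibrium is in mixed strategies.
Let the kicker play left with probability p. The goalkeeper is indifferent when 10p + 4(1−p) = 14(1−p), giving p = 1/2.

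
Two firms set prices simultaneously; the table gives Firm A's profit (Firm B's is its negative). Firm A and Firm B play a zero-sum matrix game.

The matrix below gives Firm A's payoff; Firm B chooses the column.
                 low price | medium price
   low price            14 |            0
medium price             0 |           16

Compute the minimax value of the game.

Row minima are 0 and 0, so Firm A's maximin is 0; column maxima are 14 and 16, so Firm B's minimax is 14. These differ, so the equilibrium is in mixed strategies.
Let Firm A play low price with probability p. Firm B is indifferent when 14p = 16(1−p), giving p = 8/15.
Let Firm B play low price with probability q. Firm A is indifferent when 14q = 16(1−q), giving q = 8/15.
The value is 14·(8/15) + (0)·(7/15) = 112/15.

112/15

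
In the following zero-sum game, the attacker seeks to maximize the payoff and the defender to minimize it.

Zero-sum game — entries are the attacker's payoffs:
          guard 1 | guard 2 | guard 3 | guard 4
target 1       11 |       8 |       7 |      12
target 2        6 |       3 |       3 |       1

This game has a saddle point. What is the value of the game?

Row minima: 7, 1 → the attacker's maximin is 7.
Column maxima: 11, 8, 7, 12 → the defender's minimax is 7.
They coincide at (target 1, guard 3), so the value is 7.

7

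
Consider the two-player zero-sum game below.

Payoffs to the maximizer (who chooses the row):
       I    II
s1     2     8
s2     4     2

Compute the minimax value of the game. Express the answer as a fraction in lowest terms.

Row minima are 2 and 2, so the maximizer's maximin is 2; column maxima are 4 and 8, so the minimizer's minimax is 4. These differ, so the equilibrium is in mixed strategies.
Let the maximizer play s1 with probability p. The minimizer is indifferent when 2p + 4(1−p) = 8p + 2(1−p), giving p = 1/4.
Let the minimizer play I with probability q. The maximizer is indifferent when 2q + 8(1−q) = 4q + 2(1−q), giving q = 3/4.
The value is 2·(3/4) + (8)·(1/4) = 7/2.

7/2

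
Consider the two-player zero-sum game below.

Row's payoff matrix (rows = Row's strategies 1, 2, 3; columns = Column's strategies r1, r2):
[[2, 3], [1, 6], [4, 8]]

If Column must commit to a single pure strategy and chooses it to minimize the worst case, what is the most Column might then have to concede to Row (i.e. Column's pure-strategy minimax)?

4

The worst case (largest entry) in each column is r1: 4, r2: 8.
The best (smallest) of these is 4.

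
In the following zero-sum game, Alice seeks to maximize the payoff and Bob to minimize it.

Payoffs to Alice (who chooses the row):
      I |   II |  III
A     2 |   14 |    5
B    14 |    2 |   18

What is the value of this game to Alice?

Column III is strictly dominated by I for Bob (it gives Alice more in every row).
The remaining 2×2 game on (A, B) × (I, II) has no saddle point. Let Alice play A with probability p; indifference gives 2p + 14(1−p) = 14p + 2(1−p), so p = 1/2.
Similarly Bob's optimal q on I is 1/2, and the value is 2·(1/2) + (14)·(1/2) = 8.

8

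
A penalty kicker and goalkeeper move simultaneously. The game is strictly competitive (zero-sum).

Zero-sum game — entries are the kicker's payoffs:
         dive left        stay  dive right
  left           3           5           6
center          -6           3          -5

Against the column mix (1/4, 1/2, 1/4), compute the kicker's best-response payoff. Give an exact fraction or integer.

19/4

left: (3)·(1/4) + (5)·(1/2) + (6)·(1/4) = 19/4.
center: (-6)·(1/4) + (3)·(1/2) + (-5)·(1/4) = -5/4.
The best pure response is left with expected payoff 19/4.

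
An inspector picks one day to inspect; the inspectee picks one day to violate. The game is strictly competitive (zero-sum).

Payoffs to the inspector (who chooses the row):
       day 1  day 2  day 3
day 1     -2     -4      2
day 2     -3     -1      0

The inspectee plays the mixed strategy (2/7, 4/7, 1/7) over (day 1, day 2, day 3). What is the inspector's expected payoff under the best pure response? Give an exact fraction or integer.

day 1: (-2)·(2/7) + (-4)·(4/7) + (2)·(1/7) = -18/7.
day 2: (-3)·(2/7) + (-1)·(4/7) + (0)·(1/7) = -10/7.
The best pure response is day 2 with expected payoff -10/7.

-10/7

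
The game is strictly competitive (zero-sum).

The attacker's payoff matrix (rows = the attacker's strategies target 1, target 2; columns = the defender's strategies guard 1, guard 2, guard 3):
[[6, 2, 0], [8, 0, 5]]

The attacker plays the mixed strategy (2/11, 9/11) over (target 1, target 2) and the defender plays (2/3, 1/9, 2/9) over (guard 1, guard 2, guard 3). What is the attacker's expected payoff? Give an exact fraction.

598/99

Against (2/3, 1/9, 2/9), each row's expected payoff is target 1: 38/9; target 2: 58/9.
Taking the (2/11, 9/11)-weighted average: (2/11)·(38/9) + (9/11)·(58/9) = 598/99.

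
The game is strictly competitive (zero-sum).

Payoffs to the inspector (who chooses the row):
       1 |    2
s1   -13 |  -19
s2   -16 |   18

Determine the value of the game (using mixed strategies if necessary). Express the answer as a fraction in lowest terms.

-269/20

Row minima are -19 and -16, so the inspector's maximin is -16; column maxima are -13 and 18, so the inspectee's minimax is -13. These differ, so the equilibrium is in mixed strategies.
Let the inspector play s1 with probability p. The inspectee is indifferent when −13p − 16(1−p) = −19p + 18(1−p), giving p = 17/20.
Let the inspectee play 1 with probability q. The inspector is indifferent when −13q − 19(1−q) = −16q + 18(1−q), giving q = 37/40.
The value is -13·(37/40) + (-19)·(3/40) = -269/20.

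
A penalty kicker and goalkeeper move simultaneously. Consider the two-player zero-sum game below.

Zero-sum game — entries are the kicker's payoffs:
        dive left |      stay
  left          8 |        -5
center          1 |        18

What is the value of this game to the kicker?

Row minima are -5 and 1, so the kicker's maximin is 1; column maxima are 8 and 18, so the goalkeeper's minimax is 8. These differ, so the equilibrium is in mixed strategies.
Let the kicker play left with probability p. The goalkeeper is indifferent when 8p + (1−p) = −5p + 18(1−p), giving p = 17/30.
Let the goalkeeper play dive left with probability q. The kicker is indifferent when 8q − 5(1−q) = q + 18(1−q), giving q = 23/30.
The value is 8·(23/30) + (-5)·(7/30) = 149/30.

149/30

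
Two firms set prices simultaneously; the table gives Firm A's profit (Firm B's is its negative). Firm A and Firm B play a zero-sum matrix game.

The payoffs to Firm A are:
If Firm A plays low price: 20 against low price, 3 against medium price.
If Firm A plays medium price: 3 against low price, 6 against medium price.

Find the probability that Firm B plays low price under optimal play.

Row minima are 3 and 3, so Firm A's maximin is 3; column maxima are 20 and 6, so Firm B's minimax is 6. These differ, so the equilibrium is in mixed strategies.
Let Firm B play low price with probability q. Firm A is indifferent when 20q + 3(1−q) = 3q + 6(1−q), giving q = 3/20.

3/20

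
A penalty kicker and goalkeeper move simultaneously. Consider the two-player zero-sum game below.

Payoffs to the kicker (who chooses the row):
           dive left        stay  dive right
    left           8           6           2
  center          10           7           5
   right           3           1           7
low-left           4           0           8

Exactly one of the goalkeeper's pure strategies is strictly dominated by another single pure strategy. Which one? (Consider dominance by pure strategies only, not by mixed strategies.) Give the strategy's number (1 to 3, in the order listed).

The goalkeeper prefers columns that give the kicker less. Compare dive left with stay: 6 < 8, 7 < 10, 1 < 3, 0 < 4.
So stay strictly dominates dive left for the goalkeeper; dive left is strictly dominated.

1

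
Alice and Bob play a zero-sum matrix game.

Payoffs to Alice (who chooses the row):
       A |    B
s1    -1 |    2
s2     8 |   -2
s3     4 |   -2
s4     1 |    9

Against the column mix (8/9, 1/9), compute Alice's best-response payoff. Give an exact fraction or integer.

s1: (-1)·(8/9) + (2)·(1/9) = -2/3.
s2: (8)·(8/9) + (-2)·(1/9) = 62/9.
s3: (4)·(8/9) + (-2)·(1/9) = 10/3.
s4: (1)·(8/9) + (9)·(1/9) = 17/9.
The best pure response is s2 with expected payoff 62/9.

62/9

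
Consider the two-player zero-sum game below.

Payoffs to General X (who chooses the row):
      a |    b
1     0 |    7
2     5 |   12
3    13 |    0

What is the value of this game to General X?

Row 1 is strictly dominated by row 2, so General X never plays it.
The remaining 2×2 game on (2, 3) × (a, b) has no saddle point. Let General X play 2 with probability p; indifference gives 5p + 13(1−p) = 12p, so p = 13/20.
Similarly General Y's optimal q on a is 3/5, and the value is 5·(3/5) + (12)·(2/5) = 39/5.

39/5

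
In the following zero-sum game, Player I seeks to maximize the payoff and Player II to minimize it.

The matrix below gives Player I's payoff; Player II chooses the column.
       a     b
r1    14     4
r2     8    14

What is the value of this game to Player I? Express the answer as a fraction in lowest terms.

Row minima are 4 and 8, so Player I's maximin is 8; column maxima are 14 and 14, so Player II's minimax is 14. These differ, so the equilibrium is in mixed strategies.
Let Player I play r1 with probability p. Player II is indifferent when 14p + 8(1−p) = 4p + 14(1−p), giving p = 3/8.
Let Player II play a with probability q. Player I is indifferent when 14q + 4(1−q) = 8q + 14(1−q), giving q = 5/8.
The value is 14·(5/8) + (4)·(3/8) = 41/4.

41/4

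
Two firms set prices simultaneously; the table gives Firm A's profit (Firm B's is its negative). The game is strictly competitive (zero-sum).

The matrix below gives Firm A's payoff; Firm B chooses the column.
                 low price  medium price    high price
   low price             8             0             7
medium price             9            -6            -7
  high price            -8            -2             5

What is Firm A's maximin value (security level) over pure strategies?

The worst-case payoff for each row is low price: 0, medium price: -7, high price: -8.
The best of these is 0.

0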